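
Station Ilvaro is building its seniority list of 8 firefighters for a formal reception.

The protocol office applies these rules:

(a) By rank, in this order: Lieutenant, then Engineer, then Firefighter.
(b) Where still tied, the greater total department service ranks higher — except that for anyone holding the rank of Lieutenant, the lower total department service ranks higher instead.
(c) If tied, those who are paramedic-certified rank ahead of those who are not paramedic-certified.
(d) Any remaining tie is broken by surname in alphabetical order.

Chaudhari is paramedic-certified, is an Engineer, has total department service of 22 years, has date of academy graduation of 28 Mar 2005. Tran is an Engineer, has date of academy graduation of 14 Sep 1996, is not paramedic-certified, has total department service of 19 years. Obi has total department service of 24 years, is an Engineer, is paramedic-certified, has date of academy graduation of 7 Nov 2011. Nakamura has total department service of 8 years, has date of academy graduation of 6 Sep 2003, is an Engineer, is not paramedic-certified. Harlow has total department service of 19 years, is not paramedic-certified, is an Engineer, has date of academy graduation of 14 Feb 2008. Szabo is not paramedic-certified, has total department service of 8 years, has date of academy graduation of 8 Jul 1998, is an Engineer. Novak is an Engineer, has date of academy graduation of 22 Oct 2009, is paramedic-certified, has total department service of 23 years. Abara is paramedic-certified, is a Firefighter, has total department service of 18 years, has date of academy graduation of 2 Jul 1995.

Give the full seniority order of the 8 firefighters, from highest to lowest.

Obi, Novak, Chaudhari, Harlow, Tran, Nakamura, Szabo, Abara

By rank: Obi, Novak, Chaudhari, Harlow, Tran, Nakamura and Szabo (Engineer); then Abara (Firefighter).
Among Obi, Novak, Chaudhari, Harlow, Tran, Nakamura and Szabo, by total department service (higher first): Obi (24 years) before Novak (23 years) before Chaudhari (22 years) before Harlow and Tran (19 years) before Nakamura and Szabo (8 years).
Harlow and Tran are each not paramedic-certified, so the next rule applies.
Among Harlow and Tran, alphabetically by surname: Harlow before Tran.
Nakamura and Szabo are each not paramedic-certified, so the next rule applies.
Among Nakamura and Szabo, alphabetically by surname: Nakamura before Szabo.
Full order: Obi, Novak, Chaudhari, Harlow, Tran, Nakamura, Szabo, Abara.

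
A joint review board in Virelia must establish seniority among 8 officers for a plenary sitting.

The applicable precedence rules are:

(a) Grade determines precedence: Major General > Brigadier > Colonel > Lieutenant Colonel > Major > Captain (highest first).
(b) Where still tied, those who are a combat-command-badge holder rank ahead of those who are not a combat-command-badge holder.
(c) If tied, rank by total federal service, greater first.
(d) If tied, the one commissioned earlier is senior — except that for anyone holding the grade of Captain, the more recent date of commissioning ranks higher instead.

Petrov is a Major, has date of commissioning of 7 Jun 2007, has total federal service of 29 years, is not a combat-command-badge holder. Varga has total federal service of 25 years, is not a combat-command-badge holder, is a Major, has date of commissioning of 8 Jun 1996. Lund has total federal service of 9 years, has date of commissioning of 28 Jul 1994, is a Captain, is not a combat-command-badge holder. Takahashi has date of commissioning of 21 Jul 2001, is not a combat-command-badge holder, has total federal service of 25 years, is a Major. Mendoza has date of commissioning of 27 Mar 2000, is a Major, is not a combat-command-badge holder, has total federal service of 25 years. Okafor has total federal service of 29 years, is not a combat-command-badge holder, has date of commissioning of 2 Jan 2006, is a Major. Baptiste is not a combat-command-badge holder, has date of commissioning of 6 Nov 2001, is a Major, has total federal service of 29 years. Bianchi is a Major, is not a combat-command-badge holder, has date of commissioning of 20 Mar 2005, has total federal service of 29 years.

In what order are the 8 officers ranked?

Baptiste, Bianchi, Okafor, Petrov, Varga, Mendoza, Takahashi, Lund

By grade: Baptiste, Bianchi, Okafor, Petrov, Varga, Mendoza and Takahashi (Major); then Lund (Captain).
Baptiste, Bianchi, Okafor, Petrov, Varga, Mendoza and Takahashi are each not a combat-command-badge holder, so the next rule applies.
Among Baptiste, Bianchi, Okafor, Petrov, Varga, Mendoza and Takahashi, by total federal service (higher first): Baptiste, Bianchi, Okafor and Petrov (29 years) before Varga, Mendoza and Takahashi (25 years).
Among Baptiste, Bianchi, Okafor and Petrov, by date of commissioning (earlier first): Baptiste (6 Nov 2001) before Bianchi (20 Mar 2005) before Okafor (2 Jan 2006) before Petrov (7 Jun 2007).
Among Varga, Mendoza and Takahashi, by date of commissioning (earlier first): Varga (8 Jun 1996) before Mendoza (27 Mar 2000) before Takahashi (21 Jul 2001).
Full order: Baptiste, Bianchi, Okafor, Petrov, Varga, Mendoza, Takahashi, Lund.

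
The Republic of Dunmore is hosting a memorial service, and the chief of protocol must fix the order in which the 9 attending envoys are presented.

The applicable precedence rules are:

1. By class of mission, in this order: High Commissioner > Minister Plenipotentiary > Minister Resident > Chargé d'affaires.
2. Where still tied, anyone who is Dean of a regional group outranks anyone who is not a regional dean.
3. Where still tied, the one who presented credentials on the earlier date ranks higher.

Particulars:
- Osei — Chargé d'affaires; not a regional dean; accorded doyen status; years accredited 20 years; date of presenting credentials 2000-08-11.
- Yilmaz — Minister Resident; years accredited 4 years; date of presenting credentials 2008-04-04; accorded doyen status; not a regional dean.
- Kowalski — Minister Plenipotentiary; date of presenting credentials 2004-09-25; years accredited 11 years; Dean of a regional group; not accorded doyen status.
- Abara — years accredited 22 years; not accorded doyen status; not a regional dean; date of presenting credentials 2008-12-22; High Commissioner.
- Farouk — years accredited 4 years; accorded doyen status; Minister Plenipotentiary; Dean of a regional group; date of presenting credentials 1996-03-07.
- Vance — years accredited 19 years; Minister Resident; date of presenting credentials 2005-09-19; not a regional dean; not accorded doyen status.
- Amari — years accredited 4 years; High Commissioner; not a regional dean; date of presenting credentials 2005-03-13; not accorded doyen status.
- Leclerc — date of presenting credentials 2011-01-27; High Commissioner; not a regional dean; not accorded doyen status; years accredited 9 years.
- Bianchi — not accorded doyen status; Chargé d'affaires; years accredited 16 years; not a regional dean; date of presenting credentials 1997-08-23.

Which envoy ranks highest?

Amari

By class of mission: Amari, Abara and Leclerc (High Commissioner); then Farouk and Kowalski (Minister Plenipotentiary); then Vance and Yilmaz (Minister Resident); then Bianchi and Osei (Chargé d'affaires).
Amari, Abara and Leclerc are each not a regional dean, so the next rule applies.
Among Amari, Abara and Leclerc, by date of presenting credentials (earlier first): Amari (2005-03-13) before Abara (2008-12-22) before Leclerc (2011-01-27).
Farouk and Kowalski are each Dean of a regional group, so the next rule applies.
Among Farouk and Kowalski, by date of presenting credentials (earlier first): Farouk (1996-03-07) before Kowalski (2004-09-25).
Vance and Yilmaz are each not a regional dean, so the next rule applies.
Among Vance and Yilmaz, by date of presenting credentials (earlier first): Vance (2005-09-19) before Yilmaz (2008-04-04).
Bianchi and Osei are each not a regional dean, so the next rule applies.
Among Bianchi and Osei, by date of presenting credentials (earlier first): Bianchi (1997-08-23) before Osei (2000-08-11).
Order: Amari, Abara, Leclerc, Farouk, Kowalski, Vance, Yilmaz, Bianchi, Osei.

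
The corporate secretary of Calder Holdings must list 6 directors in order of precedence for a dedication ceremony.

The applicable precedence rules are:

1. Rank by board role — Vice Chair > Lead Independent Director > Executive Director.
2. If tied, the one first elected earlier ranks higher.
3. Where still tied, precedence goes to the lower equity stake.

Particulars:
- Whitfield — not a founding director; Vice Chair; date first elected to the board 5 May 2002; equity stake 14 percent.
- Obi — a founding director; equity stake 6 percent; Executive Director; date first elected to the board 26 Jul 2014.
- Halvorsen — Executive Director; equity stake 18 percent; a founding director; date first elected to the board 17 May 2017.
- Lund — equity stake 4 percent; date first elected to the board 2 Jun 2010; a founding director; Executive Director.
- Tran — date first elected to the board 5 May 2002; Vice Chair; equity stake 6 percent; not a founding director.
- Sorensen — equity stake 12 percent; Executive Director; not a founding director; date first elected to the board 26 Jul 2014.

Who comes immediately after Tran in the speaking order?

By board role: Tran and Whitfield (Vice Chair); then Lund, Obi, Sorensen and Halvorsen (Executive Director).
Tran and Whitfield both have date first elected to the board 5 May 2002, so the next rule applies.
Among Tran and Whitfield, by equity stake (lower first): Tran (6 percent) before Whitfield (14 percent).
Among Lund, Obi, Sorensen and Halvorsen, by date first elected to the board (earlier first): Lund (2 Jun 2010) before Obi and Sorensen (26 Jul 2014) before Halvorsen (17 May 2017).
Among Obi and Sorensen, by equity stake (lower first): Obi (6 percent) before Sorensen (12 percent).
Order: Tran, Whitfield, Lund, Obi, Sorensen, Halvorsen.

Whitfield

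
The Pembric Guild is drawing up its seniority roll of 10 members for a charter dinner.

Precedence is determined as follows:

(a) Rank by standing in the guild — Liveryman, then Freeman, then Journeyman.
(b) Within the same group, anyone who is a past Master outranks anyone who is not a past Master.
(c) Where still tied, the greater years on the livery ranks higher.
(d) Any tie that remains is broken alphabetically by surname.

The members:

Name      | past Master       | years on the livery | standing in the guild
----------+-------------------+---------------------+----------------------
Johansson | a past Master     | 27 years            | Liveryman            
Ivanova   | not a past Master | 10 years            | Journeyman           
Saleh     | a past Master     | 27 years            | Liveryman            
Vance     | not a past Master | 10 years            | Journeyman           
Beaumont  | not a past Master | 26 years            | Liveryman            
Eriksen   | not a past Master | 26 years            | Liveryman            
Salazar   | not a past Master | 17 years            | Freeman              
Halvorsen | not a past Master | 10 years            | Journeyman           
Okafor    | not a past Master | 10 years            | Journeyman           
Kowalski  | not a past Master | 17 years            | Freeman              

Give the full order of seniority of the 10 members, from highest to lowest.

By standing in the guild: Johansson, Saleh, Beaumont and Eriksen (Liveryman); then Kowalski and Salazar (Freeman); then Halvorsen, Ivanova, Okafor and Vance (Journeyman).
Among Johansson, Saleh, Beaumont and Eriksen, a past Master before not a past Master: Johansson and Saleh (a past Master) before Beaumont and Eriksen (not a past Master).
Johansson and Saleh both have years on the livery 27 years, so the next rule applies.
Among Johansson and Saleh, alphabetically by surname: Johansson before Saleh.
Beaumont and Eriksen both have years on the livery 26 years, so the next rule applies.
Among Beaumont and Eriksen, alphabetically by surname: Beaumont before Eriksen.
Kowalski and Salazar are each not a past Master, so the next rule applies.
Kowalski and Salazar both have years on the livery 17 years, so the next rule applies.
Among Kowalski and Salazar, alphabetically by surname: Kowalski before Salazar.
Halvorsen, Ivanova, Okafor and Vance are each not a past Master, so the next rule applies.
Halvorsen, Ivanova, Okafor and Vance all have years on the livery 10 years, so the next rule applies.
Among Halvorsen, Ivanova, Okafor and Vance, alphabetically by surname: Halvorsen before Ivanova before Okafor before Vance.
Full order: Johansson, Saleh, Beaumont, Eriksen, Kowalski, Salazar, Halvorsen, Ivanova, Okafor, Vance.

Johansson, Saleh, Beaumont, Eriksen, Kowalski, Salazar, Halvorsen, Ivanova, Okafor, Vance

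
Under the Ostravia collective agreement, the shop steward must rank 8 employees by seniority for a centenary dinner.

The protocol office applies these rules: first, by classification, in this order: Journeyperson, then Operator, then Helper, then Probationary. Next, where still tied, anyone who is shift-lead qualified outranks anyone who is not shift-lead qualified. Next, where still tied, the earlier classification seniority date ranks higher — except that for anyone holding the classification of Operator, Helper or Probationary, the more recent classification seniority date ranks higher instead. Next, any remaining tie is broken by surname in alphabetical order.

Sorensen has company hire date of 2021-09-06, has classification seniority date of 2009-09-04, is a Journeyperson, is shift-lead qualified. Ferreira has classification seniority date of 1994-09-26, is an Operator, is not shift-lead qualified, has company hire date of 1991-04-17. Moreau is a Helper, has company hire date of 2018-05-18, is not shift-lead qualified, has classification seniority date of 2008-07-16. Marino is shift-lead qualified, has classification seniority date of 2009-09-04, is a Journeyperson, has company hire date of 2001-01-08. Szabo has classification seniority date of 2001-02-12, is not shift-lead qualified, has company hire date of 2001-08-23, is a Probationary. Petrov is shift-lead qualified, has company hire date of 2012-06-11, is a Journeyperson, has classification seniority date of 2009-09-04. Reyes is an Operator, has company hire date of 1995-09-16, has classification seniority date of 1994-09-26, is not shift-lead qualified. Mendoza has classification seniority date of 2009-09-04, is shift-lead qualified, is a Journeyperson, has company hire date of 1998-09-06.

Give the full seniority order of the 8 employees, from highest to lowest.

Marino, Mendoza, Petrov, Sorensen, Ferreira, Reyes, Moreau, Szabo

By classification: Marino, Mendoza, Petrov and Sorensen (Journeyperson); then Ferreira and Reyes (Operator); then Moreau (Helper); then Szabo (Probationary).
Marino, Mendoza, Petrov and Sorensen are each shift-lead qualified, so the next rule applies.
Marino, Mendoza, Petrov and Sorensen all have classification seniority date 2009-09-04, so the next rule applies.
Among Marino, Mendoza, Petrov and Sorensen, alphabetically by surname: Marino before Mendoza before Petrov before Sorensen.
Ferreira and Reyes are each not shift-lead qualified, so the next rule applies.
Ferreira and Reyes both have classification seniority date 1994-09-26, so the next rule applies.
Among Ferreira and Reyes, alphabetically by surname: Ferreira before Reyes.
Full order: Marino, Mendoza, Petrov, Sorensen, Ferreira, Reyes, Moreau, Szabo.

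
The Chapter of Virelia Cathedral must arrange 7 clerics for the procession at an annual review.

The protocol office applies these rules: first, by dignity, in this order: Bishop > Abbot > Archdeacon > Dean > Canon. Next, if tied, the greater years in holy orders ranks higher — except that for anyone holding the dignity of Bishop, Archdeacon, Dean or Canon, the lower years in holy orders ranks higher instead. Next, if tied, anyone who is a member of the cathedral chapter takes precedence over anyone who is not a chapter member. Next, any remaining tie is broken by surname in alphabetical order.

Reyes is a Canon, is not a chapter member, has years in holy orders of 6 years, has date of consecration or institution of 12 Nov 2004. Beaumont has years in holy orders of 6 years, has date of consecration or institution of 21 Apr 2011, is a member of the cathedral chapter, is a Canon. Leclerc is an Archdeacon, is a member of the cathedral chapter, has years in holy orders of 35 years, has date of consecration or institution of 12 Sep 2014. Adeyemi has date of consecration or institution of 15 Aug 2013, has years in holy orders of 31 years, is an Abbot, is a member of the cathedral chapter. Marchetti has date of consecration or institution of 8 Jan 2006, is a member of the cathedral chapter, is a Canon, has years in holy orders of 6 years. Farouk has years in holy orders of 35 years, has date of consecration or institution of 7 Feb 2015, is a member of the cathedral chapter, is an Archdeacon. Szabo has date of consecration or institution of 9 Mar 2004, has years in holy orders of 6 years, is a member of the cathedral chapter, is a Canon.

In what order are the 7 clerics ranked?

Adeyemi, Farouk, Leclerc, Beaumont, Marchetti, Szabo, Reyes

By dignity: Adeyemi (Abbot); then Farouk and Leclerc (Archdeacon); then Beaumont, Marchetti, Szabo and Reyes (Canon).
Farouk and Leclerc both have years in holy orders 35 years, so the next rule applies.
Farouk and Leclerc are each a member of the cathedral chapter, so the next rule applies.
Among Farouk and Leclerc, alphabetically by surname: Farouk before Leclerc.
Beaumont, Marchetti, Szabo and Reyes all have years in holy orders 6 years, so the next rule applies.
Among Beaumont, Marchetti, Szabo and Reyes, a member of the cathedral chapter before not a chapter member: Beaumont, Marchetti and Szabo (a member of the cathedral chapter) before Reyes (not a chapter member).
Among Beaumont, Marchetti and Szabo, alphabetically by surname: Beaumont before Marchetti before Szabo.
Full order: Adeyemi, Farouk, Leclerc, Beaumont, Marchetti, Szabo, Reyes.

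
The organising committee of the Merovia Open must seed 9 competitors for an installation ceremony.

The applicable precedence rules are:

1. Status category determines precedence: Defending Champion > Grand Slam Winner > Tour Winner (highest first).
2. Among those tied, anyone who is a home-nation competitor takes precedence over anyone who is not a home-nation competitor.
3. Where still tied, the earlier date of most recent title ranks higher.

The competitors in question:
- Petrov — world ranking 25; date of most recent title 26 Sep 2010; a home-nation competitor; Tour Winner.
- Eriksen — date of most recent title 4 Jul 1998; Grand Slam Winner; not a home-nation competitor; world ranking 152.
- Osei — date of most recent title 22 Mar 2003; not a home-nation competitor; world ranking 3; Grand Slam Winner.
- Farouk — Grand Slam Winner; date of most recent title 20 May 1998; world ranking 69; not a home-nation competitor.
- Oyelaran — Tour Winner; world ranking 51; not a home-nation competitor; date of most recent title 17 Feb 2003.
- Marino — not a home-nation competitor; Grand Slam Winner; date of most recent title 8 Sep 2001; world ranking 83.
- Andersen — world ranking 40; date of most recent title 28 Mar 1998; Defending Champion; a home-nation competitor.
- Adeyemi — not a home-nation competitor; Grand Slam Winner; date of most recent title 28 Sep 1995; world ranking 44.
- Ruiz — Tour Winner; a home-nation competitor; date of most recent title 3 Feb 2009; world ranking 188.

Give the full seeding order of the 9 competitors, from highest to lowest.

By status category: Andersen (Defending Champion); then Adeyemi, Farouk, Eriksen, Marino and Osei (Grand Slam Winner); then Ruiz, Petrov and Oyelaran (Tour Winner).
Adeyemi, Farouk, Eriksen, Marino and Osei are each not a home-nation competitor, so the next rule applies.
Among Adeyemi, Farouk, Eriksen, Marino and Osei, by date of most recent title (earlier first): Adeyemi (28 Sep 1995) before Farouk (20 May 1998) before Eriksen (4 Jul 1998) before Marino (8 Sep 2001) before Osei (22 Mar 2003).
Among Ruiz, Petrov and Oyelaran, a home-nation competitor before not a home-nation competitor: Ruiz and Petrov (a home-nation competitor) before Oyelaran (not a home-nation competitor).
Among Ruiz and Petrov, by date of most recent title (earlier first): Ruiz (3 Feb 2009) before Petrov (26 Sep 2010).
Full order: Andersen, Adeyemi, Farouk, Eriksen, Marino, Osei, Ruiz, Petrov, Oyelaran.

Andersen, Adeyemi, Farouk, Eriksen, Marino, Osei, Ruiz, Petrov, Oyelaran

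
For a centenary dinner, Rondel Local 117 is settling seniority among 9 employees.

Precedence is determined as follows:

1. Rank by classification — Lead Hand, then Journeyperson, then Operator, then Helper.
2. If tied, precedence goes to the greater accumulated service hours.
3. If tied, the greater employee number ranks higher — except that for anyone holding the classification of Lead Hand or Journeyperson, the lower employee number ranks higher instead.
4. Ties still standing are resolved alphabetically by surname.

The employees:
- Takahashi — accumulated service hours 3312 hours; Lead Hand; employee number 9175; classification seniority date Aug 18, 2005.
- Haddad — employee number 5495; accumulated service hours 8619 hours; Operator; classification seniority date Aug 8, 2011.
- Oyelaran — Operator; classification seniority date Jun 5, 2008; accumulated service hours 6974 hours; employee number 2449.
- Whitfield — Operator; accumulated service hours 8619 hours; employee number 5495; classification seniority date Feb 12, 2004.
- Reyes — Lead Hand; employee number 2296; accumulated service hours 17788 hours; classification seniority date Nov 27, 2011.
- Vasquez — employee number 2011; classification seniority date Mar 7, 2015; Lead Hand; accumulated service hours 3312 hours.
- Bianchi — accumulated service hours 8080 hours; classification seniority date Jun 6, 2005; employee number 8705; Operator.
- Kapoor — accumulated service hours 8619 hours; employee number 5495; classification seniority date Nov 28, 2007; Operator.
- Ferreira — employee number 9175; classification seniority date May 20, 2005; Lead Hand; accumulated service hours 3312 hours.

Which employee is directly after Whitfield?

By classification: Reyes, Vasquez, Ferreira and Takahashi (Lead Hand); then Haddad, Kapoor, Whitfield, Bianchi and Oyelaran (Operator).
Among Reyes, Vasquez, Ferreira and Takahashi, by accumulated service hours (higher first): Reyes (17788 hours) before Vasquez, Ferreira and Takahashi (3312 hours).
Among Vasquez, Ferreira and Takahashi, by employee number (lower first) (reversed rule for this group): Vasquez (2011) before Ferreira and Takahashi (9175).
Among Ferreira and Takahashi, alphabetically by surname: Ferreira before Takahashi.
Among Haddad, Kapoor, Whitfield, Bianchi and Oyelaran, by accumulated service hours (higher first): Haddad, Kapoor and Whitfield (8619 hours) before Bianchi (8080 hours) before Oyelaran (6974 hours).
Haddad, Kapoor and Whitfield all have employee number 5495, so the next rule applies.
Among Haddad, Kapoor and Whitfield, alphabetically by surname: Haddad before Kapoor before Whitfield.
Order: Reyes, Vasquez, Ferreira, Takahashi, Haddad, Kapoor, Whitfield, Bianchi, Oyelaran.

Bianchi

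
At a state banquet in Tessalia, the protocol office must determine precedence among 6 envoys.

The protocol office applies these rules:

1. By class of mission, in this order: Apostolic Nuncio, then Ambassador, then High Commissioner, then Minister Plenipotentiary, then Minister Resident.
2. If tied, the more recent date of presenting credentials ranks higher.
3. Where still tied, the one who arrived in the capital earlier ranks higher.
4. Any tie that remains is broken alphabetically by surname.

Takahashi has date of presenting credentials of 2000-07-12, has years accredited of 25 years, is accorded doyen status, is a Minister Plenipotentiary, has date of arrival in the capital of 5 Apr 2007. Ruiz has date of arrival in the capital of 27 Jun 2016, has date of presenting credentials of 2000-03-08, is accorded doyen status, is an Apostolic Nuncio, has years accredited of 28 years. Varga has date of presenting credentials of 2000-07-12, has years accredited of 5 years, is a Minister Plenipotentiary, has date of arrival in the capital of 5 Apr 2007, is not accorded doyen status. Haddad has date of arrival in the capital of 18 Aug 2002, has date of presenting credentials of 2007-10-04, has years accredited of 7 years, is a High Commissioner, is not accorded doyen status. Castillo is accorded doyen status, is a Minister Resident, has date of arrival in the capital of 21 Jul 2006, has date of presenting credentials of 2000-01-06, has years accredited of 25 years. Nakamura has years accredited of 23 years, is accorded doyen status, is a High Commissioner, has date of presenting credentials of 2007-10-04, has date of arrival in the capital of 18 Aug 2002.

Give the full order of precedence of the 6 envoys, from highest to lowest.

By class of mission: Ruiz (Apostolic Nuncio); then Haddad and Nakamura (High Commissioner); then Takahashi and Varga (Minister Plenipotentiary); then Castillo (Minister Resident).
Haddad and Nakamura both have date of presenting credentials 2007-10-04, so the next rule applies.
Haddad and Nakamura both have date of arrival in the capital 18 Aug 2002, so the next rule applies.
Among Haddad and Nakamura, alphabetically by surname: Haddad before Nakamura.
Takahashi and Varga both have date of presenting credentials 2000-07-12, so the next rule applies.
Takahashi and Varga both have date of arrival in the capital 5 Apr 2007, so the next rule applies.
Among Takahashi and Varga, alphabetically by surname: Takahashi before Varga.
Full order: Ruiz, Haddad, Nakamura, Takahashi, Varga, Castillo.

Ruiz, Haddad, Nakamura, Takahashi, Varga, Castillo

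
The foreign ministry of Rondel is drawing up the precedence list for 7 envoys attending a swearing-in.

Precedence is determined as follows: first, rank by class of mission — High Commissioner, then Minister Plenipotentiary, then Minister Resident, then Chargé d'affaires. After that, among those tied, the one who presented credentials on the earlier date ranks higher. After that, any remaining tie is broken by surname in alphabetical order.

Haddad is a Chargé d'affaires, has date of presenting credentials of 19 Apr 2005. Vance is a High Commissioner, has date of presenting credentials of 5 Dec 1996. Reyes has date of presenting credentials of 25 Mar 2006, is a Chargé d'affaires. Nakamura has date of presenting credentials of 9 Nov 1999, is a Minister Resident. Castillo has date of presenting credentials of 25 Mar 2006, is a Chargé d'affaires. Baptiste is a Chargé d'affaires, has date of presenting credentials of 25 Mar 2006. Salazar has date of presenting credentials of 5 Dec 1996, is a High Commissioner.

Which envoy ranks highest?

By class of mission: Salazar and Vance (High Commissioner); then Nakamura (Minister Resident); then Haddad, Baptiste, Castillo and Reyes (Chargé d'affaires).
Salazar and Vance both have date of presenting credentials 5 Dec 1996, so the next rule applies.
Among Salazar and Vance, alphabetically by surname: Salazar before Vance.
Among Haddad, Baptiste, Castillo and Reyes, by date of presenting credentials (earlier first): Haddad (19 Apr 2005) before Baptiste, Castillo and Reyes (25 Mar 2006).
Among Baptiste, Castillo and Reyes, alphabetically by surname: Baptiste before Castillo before Reyes.
Order: Salazar, Vance, Nakamura, Haddad, Baptiste, Castillo, Reyes.

Salazar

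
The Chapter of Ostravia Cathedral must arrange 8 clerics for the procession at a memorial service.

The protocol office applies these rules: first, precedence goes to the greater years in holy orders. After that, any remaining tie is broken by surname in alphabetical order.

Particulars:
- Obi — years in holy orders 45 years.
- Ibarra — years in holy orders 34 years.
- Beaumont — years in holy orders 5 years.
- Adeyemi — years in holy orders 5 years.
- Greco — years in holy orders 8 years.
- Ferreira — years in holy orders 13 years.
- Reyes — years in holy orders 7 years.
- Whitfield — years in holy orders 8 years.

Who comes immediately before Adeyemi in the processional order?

By years in holy orders (higher first): Obi (45 years); then Ibarra (34 years); then Ferreira (13 years); then Greco and Whitfield (both 8 years); then Reyes (7 years); then Adeyemi and Beaumont (both 5 years).
Among Greco and Whitfield, alphabetically by surname: Greco before Whitfield.
Among Adeyemi and Beaumont, alphabetically by surname: Adeyemi before Beaumont.
Order: Obi, Ibarra, Ferreira, Greco, Whitfield, Reyes, Adeyemi, Beaumont.

Reyes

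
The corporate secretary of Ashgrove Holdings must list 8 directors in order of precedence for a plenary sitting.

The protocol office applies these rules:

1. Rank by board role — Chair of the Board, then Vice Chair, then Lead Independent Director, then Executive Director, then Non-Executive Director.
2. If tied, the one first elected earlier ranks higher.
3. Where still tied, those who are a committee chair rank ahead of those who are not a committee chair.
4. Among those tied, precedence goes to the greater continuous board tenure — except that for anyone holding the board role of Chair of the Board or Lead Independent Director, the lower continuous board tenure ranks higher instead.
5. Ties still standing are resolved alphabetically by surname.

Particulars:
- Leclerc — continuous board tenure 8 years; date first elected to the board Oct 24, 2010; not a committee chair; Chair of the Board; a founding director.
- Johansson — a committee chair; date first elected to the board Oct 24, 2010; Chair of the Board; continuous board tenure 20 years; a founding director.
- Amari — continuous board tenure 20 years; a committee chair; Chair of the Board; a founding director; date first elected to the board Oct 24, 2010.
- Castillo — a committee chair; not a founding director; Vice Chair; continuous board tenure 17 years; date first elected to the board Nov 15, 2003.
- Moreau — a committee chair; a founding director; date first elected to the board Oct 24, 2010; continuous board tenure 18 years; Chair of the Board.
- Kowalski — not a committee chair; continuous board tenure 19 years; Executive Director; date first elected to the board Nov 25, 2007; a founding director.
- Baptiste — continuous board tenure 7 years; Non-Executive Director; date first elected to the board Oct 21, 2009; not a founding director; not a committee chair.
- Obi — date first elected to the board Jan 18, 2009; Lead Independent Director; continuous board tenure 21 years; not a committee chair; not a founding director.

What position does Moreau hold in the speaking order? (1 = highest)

By board role: Moreau, Amari, Johansson and Leclerc (Chair of the Board); then Castillo (Vice Chair); then Obi (Lead Independent Director); then Kowalski (Executive Director); then Baptiste (Non-Executive Director).
Moreau, Amari, Johansson and Leclerc all have date first elected to the board Oct 24, 2010, so the next rule applies.
Among Moreau, Amari, Johansson and Leclerc, a committee chair before not a committee chair: Moreau, Amari and Johansson (a committee chair) before Leclerc (not a committee chair).
Among Moreau, Amari and Johansson, by continuous board tenure (lower first) (reversed rule for this group): Moreau (18 years) before Amari and Johansson (20 years).
Among Amari and Johansson, alphabetically by surname: Amari before Johansson.
Order: Moreau, Amari, Johansson, Leclerc, Castillo, Obi, Kowalski, Baptiste. So position 1.

1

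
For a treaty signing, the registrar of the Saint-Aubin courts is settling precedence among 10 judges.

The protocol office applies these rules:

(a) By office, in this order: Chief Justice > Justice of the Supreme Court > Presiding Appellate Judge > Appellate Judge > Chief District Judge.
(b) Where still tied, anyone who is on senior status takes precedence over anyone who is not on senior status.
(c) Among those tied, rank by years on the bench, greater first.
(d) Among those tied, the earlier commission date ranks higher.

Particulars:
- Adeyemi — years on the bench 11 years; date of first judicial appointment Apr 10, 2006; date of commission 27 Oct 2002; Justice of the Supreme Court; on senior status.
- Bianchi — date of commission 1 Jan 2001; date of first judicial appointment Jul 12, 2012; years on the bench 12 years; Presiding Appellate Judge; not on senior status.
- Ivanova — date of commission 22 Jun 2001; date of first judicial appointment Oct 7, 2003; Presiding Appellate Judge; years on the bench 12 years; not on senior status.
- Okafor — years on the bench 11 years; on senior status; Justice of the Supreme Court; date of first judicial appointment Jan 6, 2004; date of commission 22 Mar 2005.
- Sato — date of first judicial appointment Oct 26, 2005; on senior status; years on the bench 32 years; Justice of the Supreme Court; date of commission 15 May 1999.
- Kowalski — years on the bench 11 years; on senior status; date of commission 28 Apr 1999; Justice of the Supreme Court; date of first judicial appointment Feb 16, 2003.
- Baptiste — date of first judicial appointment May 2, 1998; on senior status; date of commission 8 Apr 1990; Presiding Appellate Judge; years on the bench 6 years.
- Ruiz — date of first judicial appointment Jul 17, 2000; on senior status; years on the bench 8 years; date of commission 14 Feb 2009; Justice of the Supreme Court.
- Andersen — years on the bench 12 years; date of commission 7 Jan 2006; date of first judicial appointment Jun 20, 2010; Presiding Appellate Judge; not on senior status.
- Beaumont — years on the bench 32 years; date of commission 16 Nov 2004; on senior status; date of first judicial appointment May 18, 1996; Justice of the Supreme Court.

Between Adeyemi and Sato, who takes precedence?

Sato

By office: Sato, Beaumont, Kowalski, Adeyemi, Okafor and Ruiz (Justice of the Supreme Court); then Baptiste, Bianchi, Ivanova and Andersen (Presiding Appellate Judge).
Sato, Beaumont, Kowalski, Adeyemi, Okafor and Ruiz are each on senior status, so the next rule applies.
Among Sato, Beaumont, Kowalski, Adeyemi, Okafor and Ruiz, by years on the bench (higher first): Sato and Beaumont (32 years) before Kowalski, Adeyemi and Okafor (11 years) before Ruiz (8 years).
Among Sato and Beaumont, by date of commission (earlier first): Sato (15 May 1999) before Beaumont (16 Nov 2004).
Among Kowalski, Adeyemi and Okafor, by date of commission (earlier first): Kowalski (28 Apr 1999) before Adeyemi (27 Oct 2002) before Okafor (22 Mar 2005).
Among Baptiste, Bianchi, Ivanova and Andersen, on senior status before not on senior status: Baptiste (on senior status) before Bianchi, Ivanova and Andersen (not on senior status).
Bianchi, Ivanova and Andersen all have years on the bench 12 years, so the next rule applies.
Among Bianchi, Ivanova and Andersen, by date of commission (earlier first): Bianchi (1 Jan 2001) before Ivanova (22 Jun 2001) before Andersen (7 Jan 2006).
So Sato takes precedence.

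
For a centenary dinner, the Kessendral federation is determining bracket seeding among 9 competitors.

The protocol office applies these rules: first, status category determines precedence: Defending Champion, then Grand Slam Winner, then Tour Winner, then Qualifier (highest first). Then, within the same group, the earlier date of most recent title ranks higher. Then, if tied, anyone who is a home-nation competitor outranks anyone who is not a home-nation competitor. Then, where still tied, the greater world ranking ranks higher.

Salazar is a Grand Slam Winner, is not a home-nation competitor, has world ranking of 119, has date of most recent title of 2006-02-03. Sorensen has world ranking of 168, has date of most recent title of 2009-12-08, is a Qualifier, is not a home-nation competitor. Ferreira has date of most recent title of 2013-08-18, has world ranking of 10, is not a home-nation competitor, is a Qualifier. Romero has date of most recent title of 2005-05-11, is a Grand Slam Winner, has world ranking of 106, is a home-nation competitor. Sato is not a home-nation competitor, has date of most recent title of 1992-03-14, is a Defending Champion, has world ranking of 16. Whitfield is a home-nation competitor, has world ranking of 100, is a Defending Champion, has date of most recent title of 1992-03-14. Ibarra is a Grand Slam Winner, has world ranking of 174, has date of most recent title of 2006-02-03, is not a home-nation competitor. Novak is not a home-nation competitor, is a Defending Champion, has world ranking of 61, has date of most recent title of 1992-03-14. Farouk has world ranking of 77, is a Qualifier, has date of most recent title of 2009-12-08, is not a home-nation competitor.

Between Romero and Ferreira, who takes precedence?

Romero

By status category: Whitfield, Novak and Sato (Defending Champion); then Romero, Ibarra and Salazar (Grand Slam Winner); then Sorensen, Farouk and Ferreira (Qualifier).
Whitfield, Novak and Sato all have date of most recent title 1992-03-14, so the next rule applies.
Among Whitfield, Novak and Sato, a home-nation competitor before not a home-nation competitor: Whitfield (a home-nation competitor) before Novak and Sato (not a home-nation competitor).
Among Novak and Sato, by world ranking (higher first): Novak (61) before Sato (16).
Among Romero, Ibarra and Salazar, by date of most recent title (earlier first): Romero (2005-05-11) before Ibarra and Salazar (2006-02-03).
Ibarra and Salazar are each not a home-nation competitor, so the next rule applies.
Among Ibarra and Salazar, by world ranking (higher first): Ibarra (174) before Salazar (119).
Among Sorensen, Farouk and Ferreira, by date of most recent title (earlier first): Sorensen and Farouk (2009-12-08) before Ferreira (2013-08-18).
Sorensen and Farouk are each not a home-nation competitor, so the next rule applies.
Among Sorensen and Farouk, by world ranking (higher first): Sorensen (168) before Farouk (77).
So Romero takes precedence.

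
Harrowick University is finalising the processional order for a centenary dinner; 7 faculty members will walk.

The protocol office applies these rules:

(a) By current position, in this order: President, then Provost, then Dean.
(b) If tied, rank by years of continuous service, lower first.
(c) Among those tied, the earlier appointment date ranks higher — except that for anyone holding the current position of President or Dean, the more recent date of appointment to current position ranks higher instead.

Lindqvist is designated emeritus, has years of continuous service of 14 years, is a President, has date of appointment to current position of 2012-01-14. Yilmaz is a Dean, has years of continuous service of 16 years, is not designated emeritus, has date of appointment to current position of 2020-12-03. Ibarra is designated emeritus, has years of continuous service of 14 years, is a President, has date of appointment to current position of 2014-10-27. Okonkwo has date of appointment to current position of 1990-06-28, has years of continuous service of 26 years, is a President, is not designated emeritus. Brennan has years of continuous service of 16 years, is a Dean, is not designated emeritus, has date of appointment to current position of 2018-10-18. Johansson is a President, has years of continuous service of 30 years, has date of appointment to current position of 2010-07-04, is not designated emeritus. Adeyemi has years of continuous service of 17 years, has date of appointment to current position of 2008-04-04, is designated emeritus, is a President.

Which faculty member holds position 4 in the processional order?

Okonkwo

By current position: Ibarra, Lindqvist, Adeyemi, Okonkwo and Johansson (President); then Yilmaz and Brennan (Dean).
Among Ibarra, Lindqvist, Adeyemi, Okonkwo and Johansson, by years of continuous service (lower first): Ibarra and Lindqvist (14 years) before Adeyemi (17 years) before Okonkwo (26 years) before Johansson (30 years).
Among Ibarra and Lindqvist, by date of appointment to current position (later first) (reversed rule for this group): Ibarra (2014-10-27) before Lindqvist (2012-01-14).
Yilmaz and Brennan both have years of continuous service 16 years, so the next rule applies.
Among Yilmaz and Brennan, by date of appointment to current position (later first) (reversed rule for this group): Yilmaz (2020-12-03) before Brennan (2018-10-18).
Order: Ibarra, Lindqvist, Adeyemi, Okonkwo, Johansson, Yilmaz, Brennan.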